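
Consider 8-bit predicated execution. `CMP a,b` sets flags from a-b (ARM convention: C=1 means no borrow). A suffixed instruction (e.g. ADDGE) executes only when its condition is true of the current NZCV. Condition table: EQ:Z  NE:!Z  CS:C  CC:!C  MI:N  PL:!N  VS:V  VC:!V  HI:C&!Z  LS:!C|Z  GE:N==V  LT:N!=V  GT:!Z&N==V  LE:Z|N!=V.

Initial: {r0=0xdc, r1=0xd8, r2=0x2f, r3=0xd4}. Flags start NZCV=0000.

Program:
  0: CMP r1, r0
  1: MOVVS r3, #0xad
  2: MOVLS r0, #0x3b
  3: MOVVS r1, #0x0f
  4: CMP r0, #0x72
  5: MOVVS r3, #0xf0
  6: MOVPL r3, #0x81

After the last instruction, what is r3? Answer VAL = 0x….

0: ✓ CMP  NZCV=1000
1: · MOVVS
2: ✓ MOVLS  r0←0x3b
3: · MOVVS
4: ✓ CMP  NZCV=1000
5: · MOVVS
6: · MOVPL

VAL = 0xd4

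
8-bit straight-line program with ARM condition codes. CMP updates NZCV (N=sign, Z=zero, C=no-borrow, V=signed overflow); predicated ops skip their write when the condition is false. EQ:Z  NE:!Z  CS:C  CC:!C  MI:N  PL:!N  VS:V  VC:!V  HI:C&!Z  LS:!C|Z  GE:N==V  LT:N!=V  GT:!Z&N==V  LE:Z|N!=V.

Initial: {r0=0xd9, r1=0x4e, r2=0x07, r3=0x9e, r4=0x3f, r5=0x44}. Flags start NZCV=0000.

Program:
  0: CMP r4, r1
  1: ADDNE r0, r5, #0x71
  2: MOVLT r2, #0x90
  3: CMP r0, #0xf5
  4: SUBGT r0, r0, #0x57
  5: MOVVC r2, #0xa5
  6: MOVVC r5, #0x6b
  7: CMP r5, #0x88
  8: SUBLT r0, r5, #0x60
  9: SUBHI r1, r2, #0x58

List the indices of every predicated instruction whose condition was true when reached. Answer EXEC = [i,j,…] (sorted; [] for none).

[0] flags=1000 → (cmp)
[1] flags=1000 NE?T → r0=0xb5
[2] flags=1000 LT?T → r2=0x90
[3] flags=1000 → (cmp)
[4] flags=1000 GT?F → skip
[5] flags=1000 VC?T → r2=0xa5
[6] flags=1000 VC?T → r5=0x6b
[7] flags=1001 → (cmp)
[8] flags=1001 LT?F → skip
[9] flags=1001 HI?F → skip

EXEC = [1,2,5,6]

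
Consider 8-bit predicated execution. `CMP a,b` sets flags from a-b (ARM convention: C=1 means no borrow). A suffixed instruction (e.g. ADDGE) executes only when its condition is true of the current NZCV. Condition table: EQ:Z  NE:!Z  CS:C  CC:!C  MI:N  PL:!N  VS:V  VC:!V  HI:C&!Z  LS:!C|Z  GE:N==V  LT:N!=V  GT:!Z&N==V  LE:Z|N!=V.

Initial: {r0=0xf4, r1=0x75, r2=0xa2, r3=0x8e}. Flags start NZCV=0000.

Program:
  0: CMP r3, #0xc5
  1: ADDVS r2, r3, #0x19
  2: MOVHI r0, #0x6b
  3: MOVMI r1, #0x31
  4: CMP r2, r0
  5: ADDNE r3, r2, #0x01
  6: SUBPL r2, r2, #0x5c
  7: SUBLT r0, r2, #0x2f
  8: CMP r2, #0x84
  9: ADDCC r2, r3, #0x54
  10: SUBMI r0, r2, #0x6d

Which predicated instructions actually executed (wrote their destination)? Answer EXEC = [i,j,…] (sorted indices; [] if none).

EXEC = [3,5,7]

[0] flags=1000 → (cmp)
[1] flags=1000 VS?F → skip
[2] flags=1000 HI?F → skip
[3] flags=1000 MI?T → r1=0x31
[4] flags=1000 → (cmp)
[5] flags=1000 NE?T → r3=0xa3
[6] flags=1000 PL?F → skip
[7] flags=1000 LT?T → r0=0x73
[8] flags=0010 → (cmp)
[9] flags=0010 CC?F → skip
[10] flags=0010 MI?F → skip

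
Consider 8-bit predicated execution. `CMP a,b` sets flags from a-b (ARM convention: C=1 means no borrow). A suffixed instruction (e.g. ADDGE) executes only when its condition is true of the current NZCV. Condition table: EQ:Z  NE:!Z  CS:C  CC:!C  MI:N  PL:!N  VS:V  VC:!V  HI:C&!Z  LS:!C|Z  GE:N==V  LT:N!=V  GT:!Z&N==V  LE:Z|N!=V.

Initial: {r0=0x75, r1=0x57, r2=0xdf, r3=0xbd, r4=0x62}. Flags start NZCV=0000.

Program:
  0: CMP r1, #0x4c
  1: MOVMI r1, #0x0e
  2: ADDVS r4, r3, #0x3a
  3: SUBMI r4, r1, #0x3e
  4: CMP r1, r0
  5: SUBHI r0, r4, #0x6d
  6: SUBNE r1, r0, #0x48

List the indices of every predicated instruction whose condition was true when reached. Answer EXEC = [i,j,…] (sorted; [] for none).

[0] flags=0010 → (cmp)
[1] flags=0010 MI?F → skip
[2] flags=0010 VS?F → skip
[3] flags=0010 MI?F → skip
[4] flags=1000 → (cmp)
[5] flags=1000 HI?F → skip
[6] flags=1000 NE?T → r1=0x2d

EXEC = [6]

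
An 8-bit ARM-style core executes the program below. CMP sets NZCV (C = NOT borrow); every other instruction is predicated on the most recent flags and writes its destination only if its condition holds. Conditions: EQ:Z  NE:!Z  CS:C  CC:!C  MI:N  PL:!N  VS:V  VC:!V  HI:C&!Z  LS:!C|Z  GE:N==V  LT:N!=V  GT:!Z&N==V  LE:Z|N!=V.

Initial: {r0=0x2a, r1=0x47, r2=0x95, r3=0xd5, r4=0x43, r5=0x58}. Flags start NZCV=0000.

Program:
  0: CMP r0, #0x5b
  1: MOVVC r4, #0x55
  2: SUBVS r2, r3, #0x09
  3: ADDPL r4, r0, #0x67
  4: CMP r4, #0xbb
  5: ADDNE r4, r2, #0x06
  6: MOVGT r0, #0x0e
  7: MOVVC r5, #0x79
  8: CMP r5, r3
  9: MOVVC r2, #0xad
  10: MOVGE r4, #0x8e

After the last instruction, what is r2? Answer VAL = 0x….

VAL = 0x95

0: ✓ CMP  NZCV=1000
1: ✓ MOVVC  r4←0x55
2: · SUBVS
3: · ADDPL
4: ✓ CMP  NZCV=1001
5: ✓ ADDNE  r4←0x9b
6: ✓ MOVGT  r0←0x0e
7: · MOVVC
8: ✓ CMP  NZCV=1001
9: · MOVVC
10: ✓ MOVGE  r4←0x8e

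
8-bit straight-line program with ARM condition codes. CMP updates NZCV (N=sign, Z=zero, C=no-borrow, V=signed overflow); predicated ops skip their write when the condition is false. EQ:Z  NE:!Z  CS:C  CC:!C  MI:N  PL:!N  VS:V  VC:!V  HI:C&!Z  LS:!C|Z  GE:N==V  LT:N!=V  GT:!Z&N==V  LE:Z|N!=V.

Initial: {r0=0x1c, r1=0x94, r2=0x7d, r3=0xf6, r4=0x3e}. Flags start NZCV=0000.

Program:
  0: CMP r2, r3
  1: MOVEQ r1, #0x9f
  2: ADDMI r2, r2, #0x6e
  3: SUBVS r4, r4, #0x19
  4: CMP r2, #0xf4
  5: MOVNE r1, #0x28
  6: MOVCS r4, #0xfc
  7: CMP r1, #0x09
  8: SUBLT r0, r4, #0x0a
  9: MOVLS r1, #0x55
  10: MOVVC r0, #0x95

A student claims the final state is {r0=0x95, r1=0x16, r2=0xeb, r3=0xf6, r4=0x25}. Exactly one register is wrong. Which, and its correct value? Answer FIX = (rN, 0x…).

[0] flags=1001 → (cmp)
[1] flags=1001 EQ?F → skip
[2] flags=1001 MI?T → r2=0xeb
[3] flags=1001 VS?T → r4=0x25
[4] flags=1000 → (cmp)
[5] flags=1000 NE?T → r1=0x28
[6] flags=1000 CS?F → skip
[7] flags=0010 → (cmp)
[8] flags=0010 LT?F → skip
[9] flags=0010 LS?F → skip
[10] flags=0010 VC?T → r0=0x95

FIX = (r1, 0x28)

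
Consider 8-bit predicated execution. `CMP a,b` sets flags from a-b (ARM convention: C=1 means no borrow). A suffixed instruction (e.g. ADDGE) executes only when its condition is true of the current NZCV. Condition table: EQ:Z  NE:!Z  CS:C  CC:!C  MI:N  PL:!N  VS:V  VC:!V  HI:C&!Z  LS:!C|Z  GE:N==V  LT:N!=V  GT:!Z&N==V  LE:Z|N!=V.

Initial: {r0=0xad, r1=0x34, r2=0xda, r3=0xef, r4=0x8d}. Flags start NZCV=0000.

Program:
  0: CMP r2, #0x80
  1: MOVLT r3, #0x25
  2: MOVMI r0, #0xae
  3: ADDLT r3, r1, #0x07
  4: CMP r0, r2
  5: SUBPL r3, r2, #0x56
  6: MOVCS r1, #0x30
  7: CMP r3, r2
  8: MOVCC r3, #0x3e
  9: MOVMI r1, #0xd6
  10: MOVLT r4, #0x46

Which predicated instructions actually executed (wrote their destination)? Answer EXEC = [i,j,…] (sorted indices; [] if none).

EXEC = []

[0] flags=0010 → (cmp)
[1] flags=0010 LT?F → skip
[2] flags=0010 MI?F → skip
[3] flags=0010 LT?F → skip
[4] flags=1000 → (cmp)
[5] flags=1000 PL?F → skip
[6] flags=1000 CS?F → skip
[7] flags=0010 → (cmp)
[8] flags=0010 CC?F → skip
[9] flags=0010 MI?F → skip
[10] flags=0010 LT?F → skip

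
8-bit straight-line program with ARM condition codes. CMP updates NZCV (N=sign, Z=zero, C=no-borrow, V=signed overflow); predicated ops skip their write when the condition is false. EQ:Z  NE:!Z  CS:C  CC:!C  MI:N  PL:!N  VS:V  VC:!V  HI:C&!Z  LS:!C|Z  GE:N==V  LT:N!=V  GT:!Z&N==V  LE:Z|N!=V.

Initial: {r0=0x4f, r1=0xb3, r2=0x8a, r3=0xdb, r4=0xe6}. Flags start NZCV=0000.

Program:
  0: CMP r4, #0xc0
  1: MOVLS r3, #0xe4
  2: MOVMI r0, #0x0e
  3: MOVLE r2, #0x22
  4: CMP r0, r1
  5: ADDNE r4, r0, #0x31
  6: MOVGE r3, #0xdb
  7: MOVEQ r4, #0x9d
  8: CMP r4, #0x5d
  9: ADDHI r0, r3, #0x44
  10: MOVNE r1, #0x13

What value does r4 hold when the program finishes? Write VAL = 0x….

[0] flags=0010 → (cmp)
[1] flags=0010 LS?F → skip
[2] flags=0010 MI?F → skip
[3] flags=0010 LE?F → skip
[4] flags=1001 → (cmp)
[5] flags=1001 NE?T → r4=0x80
[6] flags=1001 GE?T → r3=0xdb
[7] flags=1001 EQ?F → skip
[8] flags=0011 → (cmp)
[9] flags=0011 HI?T → r0=0x1f
[10] flags=0011 NE?T → r1=0x13

VAL = 0x80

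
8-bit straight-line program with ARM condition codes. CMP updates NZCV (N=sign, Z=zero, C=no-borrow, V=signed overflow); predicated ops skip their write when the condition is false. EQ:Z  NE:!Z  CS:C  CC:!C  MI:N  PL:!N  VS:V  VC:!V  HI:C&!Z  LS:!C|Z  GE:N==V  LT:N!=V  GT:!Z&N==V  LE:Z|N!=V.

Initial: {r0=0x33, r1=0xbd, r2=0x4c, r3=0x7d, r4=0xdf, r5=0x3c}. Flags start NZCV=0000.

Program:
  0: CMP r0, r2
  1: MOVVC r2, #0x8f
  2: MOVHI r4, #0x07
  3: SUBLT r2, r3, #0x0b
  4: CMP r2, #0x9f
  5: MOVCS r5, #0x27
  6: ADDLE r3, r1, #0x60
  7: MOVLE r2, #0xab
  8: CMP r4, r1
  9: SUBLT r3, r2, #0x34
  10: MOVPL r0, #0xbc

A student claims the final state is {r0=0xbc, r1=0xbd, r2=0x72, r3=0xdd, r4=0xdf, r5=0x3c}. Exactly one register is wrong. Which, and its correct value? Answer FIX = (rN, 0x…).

0: ✓ CMP  NZCV=1000
1: ✓ MOVVC  r2←0x8f
2: · MOVHI
3: ✓ SUBLT  r2←0x72
4: ✓ CMP  NZCV=1001
5: · MOVCS
6: · ADDLE
7: · MOVLE
8: ✓ CMP  NZCV=0010
9: · SUBLT
10: ✓ MOVPL  r0←0xbc

FIX = (r3, 0x7d)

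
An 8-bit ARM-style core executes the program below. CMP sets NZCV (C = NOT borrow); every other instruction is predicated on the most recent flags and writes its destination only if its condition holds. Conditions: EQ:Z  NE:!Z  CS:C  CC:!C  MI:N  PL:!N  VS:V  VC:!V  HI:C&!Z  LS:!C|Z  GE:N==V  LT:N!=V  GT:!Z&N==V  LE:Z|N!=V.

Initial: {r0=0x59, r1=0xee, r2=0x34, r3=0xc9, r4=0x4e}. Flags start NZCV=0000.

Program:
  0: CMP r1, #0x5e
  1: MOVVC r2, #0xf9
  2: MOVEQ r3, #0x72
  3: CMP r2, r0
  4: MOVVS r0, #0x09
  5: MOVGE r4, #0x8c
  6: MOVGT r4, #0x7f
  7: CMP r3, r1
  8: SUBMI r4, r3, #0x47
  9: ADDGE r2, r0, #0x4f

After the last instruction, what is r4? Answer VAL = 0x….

[0] flags=1010 → (cmp)
[1] flags=1010 VC?T → r2=0xf9
[2] flags=1010 EQ?F → skip
[3] flags=1010 → (cmp)
[4] flags=1010 VS?F → skip
[5] flags=1010 GE?F → skip
[6] flags=1010 GT?F → skip
[7] flags=1000 → (cmp)
[8] flags=1000 MI?T → r4=0x82
[9] flags=1000 GE?F → skip

VAL = 0x82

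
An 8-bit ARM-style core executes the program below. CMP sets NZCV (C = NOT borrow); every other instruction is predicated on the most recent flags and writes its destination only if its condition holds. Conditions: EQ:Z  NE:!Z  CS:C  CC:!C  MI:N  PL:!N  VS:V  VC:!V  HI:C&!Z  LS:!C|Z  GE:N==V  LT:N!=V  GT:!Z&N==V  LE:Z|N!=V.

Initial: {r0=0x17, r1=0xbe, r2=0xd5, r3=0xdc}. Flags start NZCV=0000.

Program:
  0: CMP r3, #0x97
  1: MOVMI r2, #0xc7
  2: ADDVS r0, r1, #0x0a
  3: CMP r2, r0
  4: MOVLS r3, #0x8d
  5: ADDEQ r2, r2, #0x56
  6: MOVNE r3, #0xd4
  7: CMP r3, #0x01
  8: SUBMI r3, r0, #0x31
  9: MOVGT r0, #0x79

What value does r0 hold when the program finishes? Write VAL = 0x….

VAL = 0x17

[0] flags=0010 → (cmp)
[1] flags=0010 MI?F → skip
[2] flags=0010 VS?F → skip
[3] flags=1010 → (cmp)
[4] flags=1010 LS?F → skip
[5] flags=1010 EQ?F → skip
[6] flags=1010 NE?T → r3=0xd4
[7] flags=1010 → (cmp)
[8] flags=1010 MI?T → r3=0xe6
[9] flags=1010 GT?F → skip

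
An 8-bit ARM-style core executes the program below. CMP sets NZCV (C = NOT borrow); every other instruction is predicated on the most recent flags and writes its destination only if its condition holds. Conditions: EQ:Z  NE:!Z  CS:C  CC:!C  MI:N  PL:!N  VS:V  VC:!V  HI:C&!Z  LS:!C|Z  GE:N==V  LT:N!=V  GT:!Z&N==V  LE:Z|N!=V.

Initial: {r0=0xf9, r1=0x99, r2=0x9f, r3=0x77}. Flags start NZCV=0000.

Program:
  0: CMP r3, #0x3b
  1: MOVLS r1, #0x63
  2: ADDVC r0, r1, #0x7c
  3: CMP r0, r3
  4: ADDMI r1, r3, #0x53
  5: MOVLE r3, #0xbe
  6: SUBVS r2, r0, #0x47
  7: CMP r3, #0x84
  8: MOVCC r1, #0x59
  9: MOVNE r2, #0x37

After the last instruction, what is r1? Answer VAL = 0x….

VAL = 0xca

0: ✓ CMP  NZCV=0010
1: · MOVLS
2: ✓ ADDVC  r0←0x15
3: ✓ CMP  NZCV=1000
4: ✓ ADDMI  r1←0xca
5: ✓ MOVLE  r3←0xbe
6: · SUBVS
7: ✓ CMP  NZCV=0010
8: · MOVCC
9: ✓ MOVNE  r2←0x37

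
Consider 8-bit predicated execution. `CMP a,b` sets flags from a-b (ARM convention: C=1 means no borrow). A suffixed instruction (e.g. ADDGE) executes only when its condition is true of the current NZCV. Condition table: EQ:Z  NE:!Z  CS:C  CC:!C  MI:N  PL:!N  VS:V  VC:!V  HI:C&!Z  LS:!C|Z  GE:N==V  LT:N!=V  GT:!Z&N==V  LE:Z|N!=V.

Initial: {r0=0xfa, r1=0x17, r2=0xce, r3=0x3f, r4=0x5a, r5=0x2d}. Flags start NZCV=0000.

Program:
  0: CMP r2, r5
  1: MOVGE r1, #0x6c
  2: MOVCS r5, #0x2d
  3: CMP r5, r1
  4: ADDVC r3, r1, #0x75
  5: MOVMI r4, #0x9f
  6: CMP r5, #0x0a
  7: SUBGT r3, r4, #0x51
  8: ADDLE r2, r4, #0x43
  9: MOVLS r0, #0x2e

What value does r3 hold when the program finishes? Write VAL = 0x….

VAL = 0x09

0: ✓ CMP  NZCV=1010
1: · MOVGE
2: ✓ MOVCS  r5←0x2d
3: ✓ CMP  NZCV=0010
4: ✓ ADDVC  r3←0x8c
5: · MOVMI
6: ✓ CMP  NZCV=0010
7: ✓ SUBGT  r3←0x09
8: · ADDLE
9: · MOVLS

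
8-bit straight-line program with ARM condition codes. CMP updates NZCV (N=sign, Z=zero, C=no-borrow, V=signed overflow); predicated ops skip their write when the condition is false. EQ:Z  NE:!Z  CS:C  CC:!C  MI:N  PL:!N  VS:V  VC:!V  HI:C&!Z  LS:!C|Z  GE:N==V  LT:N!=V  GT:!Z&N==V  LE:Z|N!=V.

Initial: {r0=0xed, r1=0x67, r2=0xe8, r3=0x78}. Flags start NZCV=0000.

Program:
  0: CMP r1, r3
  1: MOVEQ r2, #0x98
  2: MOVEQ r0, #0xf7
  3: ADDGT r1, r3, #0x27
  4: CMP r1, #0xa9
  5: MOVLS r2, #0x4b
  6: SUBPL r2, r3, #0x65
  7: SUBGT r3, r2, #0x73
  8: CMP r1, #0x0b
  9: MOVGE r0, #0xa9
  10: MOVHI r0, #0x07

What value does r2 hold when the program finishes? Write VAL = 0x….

0: ✓ CMP  NZCV=1000
1: · MOVEQ
2: · MOVEQ
3: · ADDGT
4: ✓ CMP  NZCV=1001
5: ✓ MOVLS  r2←0x4b
6: · SUBPL
7: ✓ SUBGT  r3←0xd8
8: ✓ CMP  NZCV=0010
9: ✓ MOVGE  r0←0xa9
10: ✓ MOVHI  r0←0x07

VAL = 0x4b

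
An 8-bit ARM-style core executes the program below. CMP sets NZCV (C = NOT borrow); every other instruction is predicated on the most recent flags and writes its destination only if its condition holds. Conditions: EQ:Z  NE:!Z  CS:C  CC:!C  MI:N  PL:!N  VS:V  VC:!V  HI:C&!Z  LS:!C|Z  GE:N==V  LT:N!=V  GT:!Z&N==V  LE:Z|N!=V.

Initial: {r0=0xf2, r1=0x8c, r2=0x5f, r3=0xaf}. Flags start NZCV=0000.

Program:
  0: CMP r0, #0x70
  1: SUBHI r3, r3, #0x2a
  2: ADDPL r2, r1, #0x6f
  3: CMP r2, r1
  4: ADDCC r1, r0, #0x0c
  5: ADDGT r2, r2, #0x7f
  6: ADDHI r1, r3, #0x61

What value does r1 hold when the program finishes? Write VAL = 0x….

VAL = 0xfe

0: ✓ CMP  NZCV=1010
1: ✓ SUBHI  r3←0x85
2: · ADDPL
3: ✓ CMP  NZCV=1001
4: ✓ ADDCC  r1←0xfe
5: ✓ ADDGT  r2←0xde
6: · ADDHI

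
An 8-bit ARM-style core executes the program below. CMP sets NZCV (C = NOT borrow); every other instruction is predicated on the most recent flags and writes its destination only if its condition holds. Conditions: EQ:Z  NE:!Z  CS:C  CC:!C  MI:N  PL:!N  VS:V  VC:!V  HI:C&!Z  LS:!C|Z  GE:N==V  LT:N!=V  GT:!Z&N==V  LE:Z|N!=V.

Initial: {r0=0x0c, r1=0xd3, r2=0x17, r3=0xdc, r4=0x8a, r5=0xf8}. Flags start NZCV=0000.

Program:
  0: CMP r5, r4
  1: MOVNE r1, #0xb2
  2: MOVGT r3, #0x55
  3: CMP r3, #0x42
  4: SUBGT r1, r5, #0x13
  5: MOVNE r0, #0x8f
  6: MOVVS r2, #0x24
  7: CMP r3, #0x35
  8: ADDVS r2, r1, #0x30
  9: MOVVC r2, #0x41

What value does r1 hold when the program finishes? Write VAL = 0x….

0: ✓ CMP  NZCV=0010
1: ✓ MOVNE  r1←0xb2
2: ✓ MOVGT  r3←0x55
3: ✓ CMP  NZCV=0010
4: ✓ SUBGT  r1←0xe5
5: ✓ MOVNE  r0←0x8f
6: · MOVVS
7: ✓ CMP  NZCV=0010
8: · ADDVS
9: ✓ MOVVC  r2←0x41

VAL = 0xe5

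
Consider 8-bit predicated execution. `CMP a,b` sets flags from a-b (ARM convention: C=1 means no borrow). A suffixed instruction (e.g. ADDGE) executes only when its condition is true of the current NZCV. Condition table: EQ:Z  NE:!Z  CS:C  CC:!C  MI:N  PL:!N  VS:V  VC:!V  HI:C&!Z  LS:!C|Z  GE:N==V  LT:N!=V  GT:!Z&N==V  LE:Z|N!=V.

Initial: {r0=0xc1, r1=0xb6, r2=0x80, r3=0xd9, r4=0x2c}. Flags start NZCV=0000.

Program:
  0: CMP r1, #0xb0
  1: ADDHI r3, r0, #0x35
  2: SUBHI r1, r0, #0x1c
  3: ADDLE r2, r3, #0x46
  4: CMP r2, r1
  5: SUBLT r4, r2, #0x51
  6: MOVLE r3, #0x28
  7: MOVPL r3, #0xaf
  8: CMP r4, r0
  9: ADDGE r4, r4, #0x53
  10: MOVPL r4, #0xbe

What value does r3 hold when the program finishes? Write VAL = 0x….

VAL = 0x28

0: ✓ CMP  NZCV=0010
1: ✓ ADDHI  r3←0xf6
2: ✓ SUBHI  r1←0xa5
3: · ADDLE
4: ✓ CMP  NZCV=1000
5: ✓ SUBLT  r4←0x2f
6: ✓ MOVLE  r3←0x28
7: · MOVPL
8: ✓ CMP  NZCV=0000
9: ✓ ADDGE  r4←0x82
10: ✓ MOVPL  r4←0xbe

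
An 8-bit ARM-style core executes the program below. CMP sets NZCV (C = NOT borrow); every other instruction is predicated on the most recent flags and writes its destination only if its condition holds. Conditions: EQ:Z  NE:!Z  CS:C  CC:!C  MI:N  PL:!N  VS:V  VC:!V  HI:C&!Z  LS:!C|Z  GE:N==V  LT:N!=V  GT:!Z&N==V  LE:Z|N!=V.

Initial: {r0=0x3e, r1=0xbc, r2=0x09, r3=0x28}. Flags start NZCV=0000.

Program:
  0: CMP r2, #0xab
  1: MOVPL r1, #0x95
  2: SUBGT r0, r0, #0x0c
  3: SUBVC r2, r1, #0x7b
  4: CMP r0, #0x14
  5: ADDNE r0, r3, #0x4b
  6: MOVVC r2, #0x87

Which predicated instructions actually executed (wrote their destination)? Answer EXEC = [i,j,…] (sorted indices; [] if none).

EXEC = [1,2,3,5,6]

0: ✓ CMP  NZCV=0000
1: ✓ MOVPL  r1←0x95
2: ✓ SUBGT  r0←0x32
3: ✓ SUBVC  r2←0x1a
4: ✓ CMP  NZCV=0010
5: ✓ ADDNE  r0←0x73
6: ✓ MOVVC  r2←0x87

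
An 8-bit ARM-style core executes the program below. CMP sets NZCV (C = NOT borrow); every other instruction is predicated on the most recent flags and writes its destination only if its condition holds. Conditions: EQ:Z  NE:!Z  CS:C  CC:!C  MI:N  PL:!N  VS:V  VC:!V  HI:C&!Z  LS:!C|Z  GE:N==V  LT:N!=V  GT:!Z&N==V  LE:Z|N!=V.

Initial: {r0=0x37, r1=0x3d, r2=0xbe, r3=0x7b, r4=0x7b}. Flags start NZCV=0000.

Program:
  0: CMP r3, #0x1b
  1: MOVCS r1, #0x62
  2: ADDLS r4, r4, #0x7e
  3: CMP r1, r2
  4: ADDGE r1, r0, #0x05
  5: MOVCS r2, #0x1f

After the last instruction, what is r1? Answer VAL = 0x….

VAL = 0x3c

[0] flags=0010 → (cmp)
[1] flags=0010 CS?T → r1=0x62
[2] flags=0010 LS?F → skip
[3] flags=1001 → (cmp)
[4] flags=1001 GE?T → r1=0x3c
[5] flags=1001 CS?F → skip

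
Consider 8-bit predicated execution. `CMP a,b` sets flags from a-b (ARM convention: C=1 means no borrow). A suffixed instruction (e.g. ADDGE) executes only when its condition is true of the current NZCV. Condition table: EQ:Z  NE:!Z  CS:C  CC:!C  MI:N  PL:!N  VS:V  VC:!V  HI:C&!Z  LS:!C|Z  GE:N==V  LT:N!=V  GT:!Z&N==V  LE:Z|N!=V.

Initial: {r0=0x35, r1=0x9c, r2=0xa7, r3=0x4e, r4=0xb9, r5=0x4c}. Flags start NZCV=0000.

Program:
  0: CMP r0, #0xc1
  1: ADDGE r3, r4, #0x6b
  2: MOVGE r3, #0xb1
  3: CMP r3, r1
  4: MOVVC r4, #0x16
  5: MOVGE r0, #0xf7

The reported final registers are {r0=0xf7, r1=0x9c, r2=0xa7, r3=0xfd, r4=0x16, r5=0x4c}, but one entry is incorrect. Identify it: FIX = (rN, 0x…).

FIX = (r3, 0xb1)

[0] flags=0000 → (cmp)
[1] flags=0000 GE?T → r3=0x24
[2] flags=0000 GE?T → r3=0xb1
[3] flags=0010 → (cmp)
[4] flags=0010 VC?T → r4=0x16
[5] flags=0010 GE?T → r0=0xf7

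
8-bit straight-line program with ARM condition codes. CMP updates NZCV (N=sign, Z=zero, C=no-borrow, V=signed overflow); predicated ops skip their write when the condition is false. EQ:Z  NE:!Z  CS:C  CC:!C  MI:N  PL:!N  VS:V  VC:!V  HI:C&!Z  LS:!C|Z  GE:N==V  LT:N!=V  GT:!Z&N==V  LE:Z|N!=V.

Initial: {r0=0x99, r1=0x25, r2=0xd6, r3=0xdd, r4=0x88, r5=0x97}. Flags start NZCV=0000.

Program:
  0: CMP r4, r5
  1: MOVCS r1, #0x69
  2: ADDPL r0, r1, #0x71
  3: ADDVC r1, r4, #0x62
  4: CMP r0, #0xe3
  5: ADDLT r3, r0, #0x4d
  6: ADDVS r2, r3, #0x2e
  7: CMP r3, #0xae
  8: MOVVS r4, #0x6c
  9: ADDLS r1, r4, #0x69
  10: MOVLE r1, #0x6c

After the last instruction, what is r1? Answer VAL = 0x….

VAL = 0xea

[0] flags=1000 → (cmp)
[1] flags=1000 CS?F → skip
[2] flags=1000 PL?F → skip
[3] flags=1000 VC?T → r1=0xea
[4] flags=1000 → (cmp)
[5] flags=1000 LT?T → r3=0xe6
[6] flags=1000 VS?F → skip
[7] flags=0010 → (cmp)
[8] flags=0010 VS?F → skip
[9] flags=0010 LS?F → skip
[10] flags=0010 LE?F → skip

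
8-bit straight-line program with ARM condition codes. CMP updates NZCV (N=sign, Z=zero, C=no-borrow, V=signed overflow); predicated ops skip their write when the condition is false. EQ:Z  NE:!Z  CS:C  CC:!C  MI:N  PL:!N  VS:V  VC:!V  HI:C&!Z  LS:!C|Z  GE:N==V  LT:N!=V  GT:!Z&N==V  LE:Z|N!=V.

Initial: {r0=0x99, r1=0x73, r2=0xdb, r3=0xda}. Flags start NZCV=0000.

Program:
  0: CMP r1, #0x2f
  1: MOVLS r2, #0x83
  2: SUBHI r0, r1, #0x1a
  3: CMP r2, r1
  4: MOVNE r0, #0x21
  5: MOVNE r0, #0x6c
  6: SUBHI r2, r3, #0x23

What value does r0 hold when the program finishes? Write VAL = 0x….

0: ✓ CMP  NZCV=0010
1: · MOVLS
2: ✓ SUBHI  r0←0x59
3: ✓ CMP  NZCV=0011
4: ✓ MOVNE  r0←0x21
5: ✓ MOVNE  r0←0x6c
6: ✓ SUBHI  r2←0xb7

VAL = 0x6c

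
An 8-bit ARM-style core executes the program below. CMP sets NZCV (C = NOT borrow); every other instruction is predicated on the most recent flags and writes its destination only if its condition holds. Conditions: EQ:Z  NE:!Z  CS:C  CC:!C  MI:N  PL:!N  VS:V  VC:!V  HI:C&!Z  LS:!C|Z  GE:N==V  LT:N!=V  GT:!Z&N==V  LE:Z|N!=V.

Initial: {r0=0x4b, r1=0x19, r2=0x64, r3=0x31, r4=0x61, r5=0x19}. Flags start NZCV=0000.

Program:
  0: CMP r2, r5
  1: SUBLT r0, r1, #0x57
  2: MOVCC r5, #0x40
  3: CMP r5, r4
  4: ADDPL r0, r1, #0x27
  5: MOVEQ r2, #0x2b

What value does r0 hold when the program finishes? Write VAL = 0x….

0: ✓ CMP  NZCV=0010
1: · SUBLT
2: · MOVCC
3: ✓ CMP  NZCV=1000
4: · ADDPL
5: · MOVEQ

VAL = 0x4b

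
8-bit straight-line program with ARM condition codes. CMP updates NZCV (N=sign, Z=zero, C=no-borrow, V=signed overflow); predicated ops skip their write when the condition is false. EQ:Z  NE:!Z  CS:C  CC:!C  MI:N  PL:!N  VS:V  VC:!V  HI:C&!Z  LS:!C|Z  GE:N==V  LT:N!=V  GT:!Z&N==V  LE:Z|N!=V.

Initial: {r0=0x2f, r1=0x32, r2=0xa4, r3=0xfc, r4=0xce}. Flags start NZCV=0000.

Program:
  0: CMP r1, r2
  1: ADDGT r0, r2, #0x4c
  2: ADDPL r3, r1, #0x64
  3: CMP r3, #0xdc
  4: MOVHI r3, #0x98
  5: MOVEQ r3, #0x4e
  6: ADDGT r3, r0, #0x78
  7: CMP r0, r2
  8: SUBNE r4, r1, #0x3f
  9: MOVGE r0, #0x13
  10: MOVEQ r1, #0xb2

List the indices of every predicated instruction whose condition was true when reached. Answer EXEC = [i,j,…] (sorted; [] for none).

EXEC = [1,4,6,8,9]

0: ✓ CMP  NZCV=1001
1: ✓ ADDGT  r0←0xf0
2: · ADDPL
3: ✓ CMP  NZCV=0010
4: ✓ MOVHI  r3←0x98
5: · MOVEQ
6: ✓ ADDGT  r3←0x68
7: ✓ CMP  NZCV=0010
8: ✓ SUBNE  r4←0xf3
9: ✓ MOVGE  r0←0x13
10: · MOVEQ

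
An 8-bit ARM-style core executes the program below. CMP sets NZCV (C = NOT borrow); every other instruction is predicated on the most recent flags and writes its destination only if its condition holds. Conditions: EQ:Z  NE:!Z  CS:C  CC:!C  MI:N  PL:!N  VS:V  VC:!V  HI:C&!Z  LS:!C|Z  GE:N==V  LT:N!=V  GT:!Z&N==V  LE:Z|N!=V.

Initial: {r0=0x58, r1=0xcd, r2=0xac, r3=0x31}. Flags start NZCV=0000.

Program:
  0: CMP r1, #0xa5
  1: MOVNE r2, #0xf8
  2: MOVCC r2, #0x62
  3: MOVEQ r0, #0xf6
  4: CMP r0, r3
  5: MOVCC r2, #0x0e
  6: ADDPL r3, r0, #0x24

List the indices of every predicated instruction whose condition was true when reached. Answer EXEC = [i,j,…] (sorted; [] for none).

0: ✓ CMP  NZCV=0010
1: ✓ MOVNE  r2←0xf8
2: · MOVCC
3: · MOVEQ
4: ✓ CMP  NZCV=0010
5: · MOVCC
6: ✓ ADDPL  r3←0x7c

EXEC = [1,6]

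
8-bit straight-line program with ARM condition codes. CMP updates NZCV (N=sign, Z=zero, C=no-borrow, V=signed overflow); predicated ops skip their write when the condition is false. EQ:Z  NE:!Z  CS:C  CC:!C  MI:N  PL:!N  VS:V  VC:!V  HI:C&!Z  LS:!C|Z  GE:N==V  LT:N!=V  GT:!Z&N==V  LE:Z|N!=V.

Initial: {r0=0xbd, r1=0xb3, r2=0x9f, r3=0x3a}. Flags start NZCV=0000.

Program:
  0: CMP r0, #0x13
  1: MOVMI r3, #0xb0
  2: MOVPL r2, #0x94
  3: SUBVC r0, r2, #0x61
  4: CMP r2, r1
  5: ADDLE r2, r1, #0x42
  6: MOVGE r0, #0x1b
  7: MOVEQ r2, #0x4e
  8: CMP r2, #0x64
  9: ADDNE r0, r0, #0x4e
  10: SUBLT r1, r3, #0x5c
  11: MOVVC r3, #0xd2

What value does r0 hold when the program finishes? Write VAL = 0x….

VAL = 0x8c

0: ✓ CMP  NZCV=1010
1: ✓ MOVMI  r3←0xb0
2: · MOVPL
3: ✓ SUBVC  r0←0x3e
4: ✓ CMP  NZCV=1000
5: ✓ ADDLE  r2←0xf5
6: · MOVGE
7: · MOVEQ
8: ✓ CMP  NZCV=1010
9: ✓ ADDNE  r0←0x8c
10: ✓ SUBLT  r1←0x54
11: ✓ MOVVC  r3←0xd2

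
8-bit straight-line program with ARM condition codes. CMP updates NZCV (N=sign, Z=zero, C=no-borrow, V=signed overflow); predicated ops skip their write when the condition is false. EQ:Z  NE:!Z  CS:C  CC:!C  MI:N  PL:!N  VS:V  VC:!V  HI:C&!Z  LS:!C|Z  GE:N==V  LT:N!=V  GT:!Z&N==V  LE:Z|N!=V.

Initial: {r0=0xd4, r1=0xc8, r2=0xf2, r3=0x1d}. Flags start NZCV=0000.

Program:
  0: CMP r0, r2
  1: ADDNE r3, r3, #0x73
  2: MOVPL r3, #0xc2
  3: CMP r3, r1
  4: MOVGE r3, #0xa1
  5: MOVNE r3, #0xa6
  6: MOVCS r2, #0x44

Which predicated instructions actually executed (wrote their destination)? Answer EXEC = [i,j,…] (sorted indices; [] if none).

0: ✓ CMP  NZCV=1000
1: ✓ ADDNE  r3←0x90
2: · MOVPL
3: ✓ CMP  NZCV=1000
4: · MOVGE
5: ✓ MOVNE  r3←0xa6
6: · MOVCS

EXEC = [1,5]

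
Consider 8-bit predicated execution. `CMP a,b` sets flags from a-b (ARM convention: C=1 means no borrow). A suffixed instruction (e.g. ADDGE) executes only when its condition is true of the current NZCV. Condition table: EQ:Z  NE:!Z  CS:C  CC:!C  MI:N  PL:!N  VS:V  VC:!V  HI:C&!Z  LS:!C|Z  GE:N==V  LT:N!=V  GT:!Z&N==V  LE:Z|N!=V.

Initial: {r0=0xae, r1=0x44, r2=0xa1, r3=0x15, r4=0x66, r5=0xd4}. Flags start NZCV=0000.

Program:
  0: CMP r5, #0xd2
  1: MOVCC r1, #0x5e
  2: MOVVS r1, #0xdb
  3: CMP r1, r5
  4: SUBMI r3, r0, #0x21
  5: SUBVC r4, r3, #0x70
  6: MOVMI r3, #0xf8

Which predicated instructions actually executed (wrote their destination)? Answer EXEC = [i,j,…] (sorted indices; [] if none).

EXEC = [5]

0: ✓ CMP  NZCV=0010
1: · MOVCC
2: · MOVVS
3: ✓ CMP  NZCV=0000
4: · SUBMI
5: ✓ SUBVC  r4←0xa5
6: · MOVMI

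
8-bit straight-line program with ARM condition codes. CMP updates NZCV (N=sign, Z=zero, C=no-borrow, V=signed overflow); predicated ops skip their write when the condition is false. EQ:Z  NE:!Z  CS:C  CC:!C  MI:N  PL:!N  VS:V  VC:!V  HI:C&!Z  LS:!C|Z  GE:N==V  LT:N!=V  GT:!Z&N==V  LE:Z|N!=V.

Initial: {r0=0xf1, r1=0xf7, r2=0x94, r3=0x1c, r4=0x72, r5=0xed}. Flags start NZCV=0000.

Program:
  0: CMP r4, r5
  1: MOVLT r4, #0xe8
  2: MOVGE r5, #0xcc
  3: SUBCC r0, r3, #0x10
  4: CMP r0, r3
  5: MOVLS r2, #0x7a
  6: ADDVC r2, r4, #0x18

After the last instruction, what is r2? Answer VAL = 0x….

VAL = 0x8a

0: ✓ CMP  NZCV=1001
1: · MOVLT
2: ✓ MOVGE  r5←0xcc
3: ✓ SUBCC  r0←0x0c
4: ✓ CMP  NZCV=1000
5: ✓ MOVLS  r2←0x7a
6: ✓ ADDVC  r2←0x8a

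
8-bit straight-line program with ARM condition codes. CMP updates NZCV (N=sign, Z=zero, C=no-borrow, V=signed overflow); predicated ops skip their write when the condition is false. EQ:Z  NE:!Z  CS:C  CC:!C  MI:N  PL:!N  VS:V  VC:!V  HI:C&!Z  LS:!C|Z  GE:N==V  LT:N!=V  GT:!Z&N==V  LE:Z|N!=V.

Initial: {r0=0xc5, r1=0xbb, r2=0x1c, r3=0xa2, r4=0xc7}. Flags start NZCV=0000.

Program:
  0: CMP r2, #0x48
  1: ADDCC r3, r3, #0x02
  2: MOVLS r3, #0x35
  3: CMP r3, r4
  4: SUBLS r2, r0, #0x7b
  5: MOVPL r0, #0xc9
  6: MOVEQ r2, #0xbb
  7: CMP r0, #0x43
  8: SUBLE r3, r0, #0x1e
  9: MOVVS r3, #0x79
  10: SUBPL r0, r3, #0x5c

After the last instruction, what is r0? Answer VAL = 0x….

VAL = 0xc9

0: ✓ CMP  NZCV=1000
1: ✓ ADDCC  r3←0xa4
2: ✓ MOVLS  r3←0x35
3: ✓ CMP  NZCV=0000
4: ✓ SUBLS  r2←0x4a
5: ✓ MOVPL  r0←0xc9
6: · MOVEQ
7: ✓ CMP  NZCV=1010
8: ✓ SUBLE  r3←0xab
9: · MOVVS
10: · SUBPL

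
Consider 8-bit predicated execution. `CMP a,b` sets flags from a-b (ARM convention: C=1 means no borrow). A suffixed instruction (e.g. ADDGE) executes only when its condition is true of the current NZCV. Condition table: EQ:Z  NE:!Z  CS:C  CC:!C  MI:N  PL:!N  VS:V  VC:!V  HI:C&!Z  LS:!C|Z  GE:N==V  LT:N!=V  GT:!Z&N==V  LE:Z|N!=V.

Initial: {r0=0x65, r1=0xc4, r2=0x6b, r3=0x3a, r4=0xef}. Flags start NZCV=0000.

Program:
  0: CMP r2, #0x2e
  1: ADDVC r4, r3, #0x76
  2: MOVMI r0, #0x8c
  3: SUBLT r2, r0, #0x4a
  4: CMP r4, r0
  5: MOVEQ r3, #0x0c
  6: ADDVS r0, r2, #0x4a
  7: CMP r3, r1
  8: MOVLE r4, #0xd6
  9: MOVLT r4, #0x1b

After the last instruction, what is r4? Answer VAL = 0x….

0: ✓ CMP  NZCV=0010
1: ✓ ADDVC  r4←0xb0
2: · MOVMI
3: · SUBLT
4: ✓ CMP  NZCV=0011
5: · MOVEQ
6: ✓ ADDVS  r0←0xb5
7: ✓ CMP  NZCV=0000
8: · MOVLE
9: · MOVLT

VAL = 0xb0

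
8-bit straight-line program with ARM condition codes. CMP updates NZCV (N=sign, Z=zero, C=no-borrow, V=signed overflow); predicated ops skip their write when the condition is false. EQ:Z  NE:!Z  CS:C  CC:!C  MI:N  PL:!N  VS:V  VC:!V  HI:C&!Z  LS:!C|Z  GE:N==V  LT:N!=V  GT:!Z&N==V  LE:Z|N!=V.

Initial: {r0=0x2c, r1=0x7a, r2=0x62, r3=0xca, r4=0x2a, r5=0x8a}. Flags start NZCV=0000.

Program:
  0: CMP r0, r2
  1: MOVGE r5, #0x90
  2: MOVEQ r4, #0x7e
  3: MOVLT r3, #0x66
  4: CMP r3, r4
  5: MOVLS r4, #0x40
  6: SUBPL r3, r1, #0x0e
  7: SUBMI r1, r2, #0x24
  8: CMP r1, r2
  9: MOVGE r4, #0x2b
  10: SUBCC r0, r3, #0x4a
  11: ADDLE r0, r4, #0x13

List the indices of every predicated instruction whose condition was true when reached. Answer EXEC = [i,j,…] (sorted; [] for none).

[0] flags=1000 → (cmp)
[1] flags=1000 GE?F → skip
[2] flags=1000 EQ?F → skip
[3] flags=1000 LT?T → r3=0x66
[4] flags=0010 → (cmp)
[5] flags=0010 LS?F → skip
[6] flags=0010 PL?T → r3=0x6c
[7] flags=0010 MI?F → skip
[8] flags=0010 → (cmp)
[9] flags=0010 GE?T → r4=0x2b
[10] flags=0010 CC?F → skip
[11] flags=0010 LE?F → skip

EXEC = [3,6,9]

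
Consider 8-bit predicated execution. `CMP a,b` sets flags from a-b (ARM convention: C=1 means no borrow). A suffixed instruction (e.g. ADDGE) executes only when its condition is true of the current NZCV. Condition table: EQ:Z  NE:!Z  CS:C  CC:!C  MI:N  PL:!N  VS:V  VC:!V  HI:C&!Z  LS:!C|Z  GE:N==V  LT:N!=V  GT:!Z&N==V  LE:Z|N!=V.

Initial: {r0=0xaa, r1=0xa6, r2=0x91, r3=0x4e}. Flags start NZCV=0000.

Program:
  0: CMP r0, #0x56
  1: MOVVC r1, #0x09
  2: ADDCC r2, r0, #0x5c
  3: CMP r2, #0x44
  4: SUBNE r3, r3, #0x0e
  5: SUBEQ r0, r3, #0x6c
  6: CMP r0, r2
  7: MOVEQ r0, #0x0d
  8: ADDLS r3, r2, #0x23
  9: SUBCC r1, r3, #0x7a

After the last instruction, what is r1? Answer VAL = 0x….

VAL = 0xa6

[0] flags=0011 → (cmp)
[1] flags=0011 VC?F → skip
[2] flags=0011 CC?F → skip
[3] flags=0011 → (cmp)
[4] flags=0011 NE?T → r3=0x40
[5] flags=0011 EQ?F → skip
[6] flags=0010 → (cmp)
[7] flags=0010 EQ?F → skip
[8] flags=0010 LS?F → skip
[9] flags=0010 CC?F → skip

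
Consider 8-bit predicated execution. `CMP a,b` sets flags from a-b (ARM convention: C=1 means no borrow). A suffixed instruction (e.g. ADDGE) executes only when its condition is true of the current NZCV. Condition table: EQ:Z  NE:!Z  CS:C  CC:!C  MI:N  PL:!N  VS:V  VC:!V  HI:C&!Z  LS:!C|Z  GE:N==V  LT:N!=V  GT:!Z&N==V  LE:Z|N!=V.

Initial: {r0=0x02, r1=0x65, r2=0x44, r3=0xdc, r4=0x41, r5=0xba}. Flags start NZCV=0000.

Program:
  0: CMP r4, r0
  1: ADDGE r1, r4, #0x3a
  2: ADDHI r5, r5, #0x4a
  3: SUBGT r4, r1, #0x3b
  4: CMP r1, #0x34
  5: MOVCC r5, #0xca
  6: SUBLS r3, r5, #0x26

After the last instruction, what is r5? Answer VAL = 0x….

[0] flags=0010 → (cmp)
[1] flags=0010 GE?T → r1=0x7b
[2] flags=0010 HI?T → r5=0x04
[3] flags=0010 GT?T → r4=0x40
[4] flags=0010 → (cmp)
[5] flags=0010 CC?F → skip
[6] flags=0010 LS?F → skip

VAL = 0x04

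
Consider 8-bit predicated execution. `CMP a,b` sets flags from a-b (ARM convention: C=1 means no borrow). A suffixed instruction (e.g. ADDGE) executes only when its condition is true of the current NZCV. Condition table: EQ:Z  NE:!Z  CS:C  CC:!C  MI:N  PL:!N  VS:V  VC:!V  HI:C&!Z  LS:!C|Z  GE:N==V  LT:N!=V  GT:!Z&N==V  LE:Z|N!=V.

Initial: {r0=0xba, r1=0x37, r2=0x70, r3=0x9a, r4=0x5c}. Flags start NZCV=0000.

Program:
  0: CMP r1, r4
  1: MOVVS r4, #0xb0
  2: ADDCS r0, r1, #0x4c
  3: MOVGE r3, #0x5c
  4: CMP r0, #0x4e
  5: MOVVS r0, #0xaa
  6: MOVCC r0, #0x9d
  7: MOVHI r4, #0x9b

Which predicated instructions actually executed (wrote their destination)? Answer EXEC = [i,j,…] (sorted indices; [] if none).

EXEC = [5,7]

0: ✓ CMP  NZCV=1000
1: · MOVVS
2: · ADDCS
3: · MOVGE
4: ✓ CMP  NZCV=0011
5: ✓ MOVVS  r0←0xaa
6: · MOVCC
7: ✓ MOVHI  r4←0x9b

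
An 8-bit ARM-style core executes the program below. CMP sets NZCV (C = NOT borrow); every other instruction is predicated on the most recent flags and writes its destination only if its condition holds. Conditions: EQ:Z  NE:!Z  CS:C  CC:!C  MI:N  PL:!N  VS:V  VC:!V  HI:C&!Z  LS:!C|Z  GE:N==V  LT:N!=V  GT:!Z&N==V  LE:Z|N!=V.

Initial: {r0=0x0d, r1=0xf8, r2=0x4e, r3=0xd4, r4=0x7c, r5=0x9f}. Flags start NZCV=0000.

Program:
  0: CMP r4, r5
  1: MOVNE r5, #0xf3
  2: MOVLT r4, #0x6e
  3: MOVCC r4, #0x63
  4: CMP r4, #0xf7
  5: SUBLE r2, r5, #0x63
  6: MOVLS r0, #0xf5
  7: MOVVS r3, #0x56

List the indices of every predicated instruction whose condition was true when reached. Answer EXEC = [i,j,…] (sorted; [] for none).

0: ✓ CMP  NZCV=1001
1: ✓ MOVNE  r5←0xf3
2: · MOVLT
3: ✓ MOVCC  r4←0x63
4: ✓ CMP  NZCV=0000
5: · SUBLE
6: ✓ MOVLS  r0←0xf5
7: · MOVVS

EXEC = [1,3,6]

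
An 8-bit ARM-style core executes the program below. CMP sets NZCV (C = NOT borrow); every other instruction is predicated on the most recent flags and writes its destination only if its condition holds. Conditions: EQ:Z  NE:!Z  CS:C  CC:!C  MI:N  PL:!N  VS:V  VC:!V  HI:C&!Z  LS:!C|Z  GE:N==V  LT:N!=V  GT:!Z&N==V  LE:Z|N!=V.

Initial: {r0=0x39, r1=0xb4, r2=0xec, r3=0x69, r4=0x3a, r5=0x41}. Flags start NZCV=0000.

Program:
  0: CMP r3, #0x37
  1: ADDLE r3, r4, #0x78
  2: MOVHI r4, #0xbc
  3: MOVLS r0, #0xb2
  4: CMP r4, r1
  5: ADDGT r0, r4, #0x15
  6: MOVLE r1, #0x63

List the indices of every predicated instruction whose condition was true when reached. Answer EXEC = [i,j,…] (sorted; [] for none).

[0] flags=0010 → (cmp)
[1] flags=0010 LE?F → skip
[2] flags=0010 HI?T → r4=0xbc
[3] flags=0010 LS?F → skip
[4] flags=0010 → (cmp)
[5] flags=0010 GT?T → r0=0xd1
[6] flags=0010 LE?F → skip

EXEC = [2,5]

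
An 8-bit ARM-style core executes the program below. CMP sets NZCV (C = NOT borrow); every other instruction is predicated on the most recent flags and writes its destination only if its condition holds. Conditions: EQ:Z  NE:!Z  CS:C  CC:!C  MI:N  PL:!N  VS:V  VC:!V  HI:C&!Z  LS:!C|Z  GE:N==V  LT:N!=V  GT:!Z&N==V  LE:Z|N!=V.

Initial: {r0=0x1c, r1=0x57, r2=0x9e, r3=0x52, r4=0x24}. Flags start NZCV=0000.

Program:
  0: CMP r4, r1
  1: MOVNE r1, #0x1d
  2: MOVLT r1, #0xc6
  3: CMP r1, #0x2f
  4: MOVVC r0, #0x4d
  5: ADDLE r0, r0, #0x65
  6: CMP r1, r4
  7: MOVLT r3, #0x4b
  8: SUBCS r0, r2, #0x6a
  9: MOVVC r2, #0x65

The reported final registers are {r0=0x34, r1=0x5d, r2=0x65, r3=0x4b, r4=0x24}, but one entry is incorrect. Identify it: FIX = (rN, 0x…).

FIX = (r1, 0xc6)

[0] flags=1000 → (cmp)
[1] flags=1000 NE?T → r1=0x1d
[2] flags=1000 LT?T → r1=0xc6
[3] flags=1010 → (cmp)
[4] flags=1010 VC?T → r0=0x4d
[5] flags=1010 LE?T → r0=0xb2
[6] flags=1010 → (cmp)
[7] flags=1010 LT?T → r3=0x4b
[8] flags=1010 CS?T → r0=0x34
[9] flags=1010 VC?T → r2=0x65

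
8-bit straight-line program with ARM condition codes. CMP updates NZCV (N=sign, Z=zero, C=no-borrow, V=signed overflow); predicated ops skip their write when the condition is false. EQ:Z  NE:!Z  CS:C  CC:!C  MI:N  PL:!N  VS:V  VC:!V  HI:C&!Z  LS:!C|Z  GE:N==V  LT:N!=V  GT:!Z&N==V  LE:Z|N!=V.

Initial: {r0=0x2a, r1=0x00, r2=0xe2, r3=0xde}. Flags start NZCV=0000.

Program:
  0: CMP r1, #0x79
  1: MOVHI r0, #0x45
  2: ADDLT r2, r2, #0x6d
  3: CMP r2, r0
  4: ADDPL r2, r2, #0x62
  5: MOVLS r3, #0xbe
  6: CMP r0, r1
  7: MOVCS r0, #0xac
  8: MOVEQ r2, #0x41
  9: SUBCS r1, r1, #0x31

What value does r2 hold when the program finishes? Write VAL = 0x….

[0] flags=1000 → (cmp)
[1] flags=1000 HI?F → skip
[2] flags=1000 LT?T → r2=0x4f
[3] flags=0010 → (cmp)
[4] flags=0010 PL?T → r2=0xb1
[5] flags=0010 LS?F → skip
[6] flags=0010 → (cmp)
[7] flags=0010 CS?T → r0=0xac
[8] flags=0010 EQ?F → skip
[9] flags=0010 CS?T → r1=0xcf

VAL = 0xb1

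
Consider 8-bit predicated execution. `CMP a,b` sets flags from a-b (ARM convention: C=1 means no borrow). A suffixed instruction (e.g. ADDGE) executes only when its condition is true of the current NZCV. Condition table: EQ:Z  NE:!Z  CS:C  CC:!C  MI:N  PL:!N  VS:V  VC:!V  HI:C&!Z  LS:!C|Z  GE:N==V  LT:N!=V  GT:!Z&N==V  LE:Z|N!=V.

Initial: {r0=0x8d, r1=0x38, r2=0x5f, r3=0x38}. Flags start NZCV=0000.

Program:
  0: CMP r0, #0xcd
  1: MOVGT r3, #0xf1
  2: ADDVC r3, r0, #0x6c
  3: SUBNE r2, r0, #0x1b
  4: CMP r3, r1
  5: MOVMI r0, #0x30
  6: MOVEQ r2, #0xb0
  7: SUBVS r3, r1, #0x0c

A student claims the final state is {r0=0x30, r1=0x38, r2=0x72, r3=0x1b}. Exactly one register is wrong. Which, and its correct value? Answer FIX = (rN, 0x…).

[0] flags=1000 → (cmp)
[1] flags=1000 GT?F → skip
[2] flags=1000 VC?T → r3=0xf9
[3] flags=1000 NE?T → r2=0x72
[4] flags=1010 → (cmp)
[5] flags=1010 MI?T → r0=0x30
[6] flags=1010 EQ?F → skip
[7] flags=1010 VS?F → skip

FIX = (r3, 0xf9)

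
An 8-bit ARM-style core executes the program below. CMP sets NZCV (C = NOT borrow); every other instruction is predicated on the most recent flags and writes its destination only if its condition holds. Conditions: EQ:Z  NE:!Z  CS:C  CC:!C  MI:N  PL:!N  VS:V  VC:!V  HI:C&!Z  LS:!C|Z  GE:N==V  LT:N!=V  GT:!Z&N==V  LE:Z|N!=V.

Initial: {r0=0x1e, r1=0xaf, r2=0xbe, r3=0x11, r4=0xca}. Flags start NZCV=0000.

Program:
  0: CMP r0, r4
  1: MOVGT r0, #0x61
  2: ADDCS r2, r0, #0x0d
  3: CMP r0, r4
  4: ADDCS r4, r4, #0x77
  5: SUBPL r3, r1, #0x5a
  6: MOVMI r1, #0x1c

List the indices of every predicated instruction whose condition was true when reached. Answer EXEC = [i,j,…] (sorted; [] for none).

EXEC = [1,6]

[0] flags=0000 → (cmp)
[1] flags=0000 GT?T → r0=0x61
[2] flags=0000 CS?F → skip
[3] flags=1001 → (cmp)
[4] flags=1001 CS?F → skip
[5] flags=1001 PL?F → skip
[6] flags=1001 MI?T → r1=0x1c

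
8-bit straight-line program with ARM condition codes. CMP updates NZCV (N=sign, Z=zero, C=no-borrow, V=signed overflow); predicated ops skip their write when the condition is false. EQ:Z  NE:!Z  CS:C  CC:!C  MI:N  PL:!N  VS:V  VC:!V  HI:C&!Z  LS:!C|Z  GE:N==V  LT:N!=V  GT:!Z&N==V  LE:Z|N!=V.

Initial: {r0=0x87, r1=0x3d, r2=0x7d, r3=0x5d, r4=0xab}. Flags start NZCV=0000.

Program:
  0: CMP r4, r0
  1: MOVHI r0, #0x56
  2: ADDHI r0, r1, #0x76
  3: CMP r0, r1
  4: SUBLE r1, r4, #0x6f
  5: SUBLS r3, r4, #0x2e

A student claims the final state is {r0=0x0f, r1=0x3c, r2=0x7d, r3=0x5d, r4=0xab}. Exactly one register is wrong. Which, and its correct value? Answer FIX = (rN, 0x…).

0: ✓ CMP  NZCV=0010
1: ✓ MOVHI  r0←0x56
2: ✓ ADDHI  r0←0xb3
3: ✓ CMP  NZCV=0011
4: ✓ SUBLE  r1←0x3c
5: · SUBLS

FIX = (r0, 0xb3)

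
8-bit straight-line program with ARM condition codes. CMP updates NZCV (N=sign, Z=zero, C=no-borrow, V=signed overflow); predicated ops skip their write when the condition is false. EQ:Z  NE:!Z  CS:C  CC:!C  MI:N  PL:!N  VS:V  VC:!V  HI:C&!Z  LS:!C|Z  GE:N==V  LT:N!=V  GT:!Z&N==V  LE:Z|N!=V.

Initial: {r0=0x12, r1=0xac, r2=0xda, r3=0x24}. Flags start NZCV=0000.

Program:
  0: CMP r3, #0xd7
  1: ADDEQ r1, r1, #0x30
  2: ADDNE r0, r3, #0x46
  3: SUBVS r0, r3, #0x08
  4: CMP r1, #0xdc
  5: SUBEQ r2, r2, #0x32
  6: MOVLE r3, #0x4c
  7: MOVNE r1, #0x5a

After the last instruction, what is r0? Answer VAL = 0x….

0: ✓ CMP  NZCV=0000
1: · ADDEQ
2: ✓ ADDNE  r0←0x6a
3: · SUBVS
4: ✓ CMP  NZCV=1000
5: · SUBEQ
6: ✓ MOVLE  r3←0x4c
7: ✓ MOVNE  r1←0x5a

VAL = 0x6a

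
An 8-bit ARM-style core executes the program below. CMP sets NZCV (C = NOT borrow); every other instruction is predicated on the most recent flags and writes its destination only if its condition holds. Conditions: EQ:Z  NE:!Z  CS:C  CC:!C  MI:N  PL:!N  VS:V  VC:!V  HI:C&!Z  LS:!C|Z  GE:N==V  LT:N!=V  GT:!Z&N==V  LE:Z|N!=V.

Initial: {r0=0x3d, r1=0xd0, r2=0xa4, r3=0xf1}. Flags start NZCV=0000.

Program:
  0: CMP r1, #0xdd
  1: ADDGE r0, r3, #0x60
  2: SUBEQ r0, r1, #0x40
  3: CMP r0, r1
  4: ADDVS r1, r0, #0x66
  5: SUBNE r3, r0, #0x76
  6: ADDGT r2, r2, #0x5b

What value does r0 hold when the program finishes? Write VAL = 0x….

[0] flags=1000 → (cmp)
[1] flags=1000 GE?F → skip
[2] flags=1000 EQ?F → skip
[3] flags=0000 → (cmp)
[4] flags=0000 VS?F → skip
[5] flags=0000 NE?T → r3=0xc7
[6] flags=0000 GT?T → r2=0xff

VAL = 0x3d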